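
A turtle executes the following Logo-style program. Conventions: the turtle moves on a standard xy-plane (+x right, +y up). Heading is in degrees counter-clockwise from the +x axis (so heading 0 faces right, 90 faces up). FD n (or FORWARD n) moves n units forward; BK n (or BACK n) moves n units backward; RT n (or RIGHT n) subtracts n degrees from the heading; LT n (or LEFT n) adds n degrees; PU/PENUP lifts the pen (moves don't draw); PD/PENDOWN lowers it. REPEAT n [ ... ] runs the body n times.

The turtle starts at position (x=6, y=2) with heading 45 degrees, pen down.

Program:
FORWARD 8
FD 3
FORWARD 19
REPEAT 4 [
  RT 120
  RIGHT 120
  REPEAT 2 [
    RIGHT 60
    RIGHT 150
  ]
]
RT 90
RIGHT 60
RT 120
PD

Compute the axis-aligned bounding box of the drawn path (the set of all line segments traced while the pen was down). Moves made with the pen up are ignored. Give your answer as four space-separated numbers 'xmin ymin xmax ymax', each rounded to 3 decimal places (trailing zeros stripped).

Answer: 6 2 27.213 23.213

Derivation:
Executing turtle program step by step:
Start: pos=(6,2), heading=45, pen down
FD 8: (6,2) -> (11.657,7.657) [heading=45, draw]
FD 3: (11.657,7.657) -> (13.778,9.778) [heading=45, draw]
FD 19: (13.778,9.778) -> (27.213,23.213) [heading=45, draw]
REPEAT 4 [
  -- iteration 1/4 --
  RT 120: heading 45 -> 285
  RT 120: heading 285 -> 165
  REPEAT 2 [
    -- iteration 1/2 --
    RT 60: heading 165 -> 105
    RT 150: heading 105 -> 315
    -- iteration 2/2 --
    RT 60: heading 315 -> 255
    RT 150: heading 255 -> 105
  ]
  -- iteration 2/4 --
  RT 120: heading 105 -> 345
  RT 120: heading 345 -> 225
  REPEAT 2 [
    -- iteration 1/2 --
    RT 60: heading 225 -> 165
    RT 150: heading 165 -> 15
    -- iteration 2/2 --
    RT 60: heading 15 -> 315
    RT 150: heading 315 -> 165
  ]
  -- iteration 3/4 --
  RT 120: heading 165 -> 45
  RT 120: heading 45 -> 285
  REPEAT 2 [
    -- iteration 1/2 --
    RT 60: heading 285 -> 225
    RT 150: heading 225 -> 75
    -- iteration 2/2 --
    RT 60: heading 75 -> 15
    RT 150: heading 15 -> 225
  ]
  -- iteration 4/4 --
  RT 120: heading 225 -> 105
  RT 120: heading 105 -> 345
  REPEAT 2 [
    -- iteration 1/2 --
    RT 60: heading 345 -> 285
    RT 150: heading 285 -> 135
    -- iteration 2/2 --
    RT 60: heading 135 -> 75
    RT 150: heading 75 -> 285
  ]
]
RT 90: heading 285 -> 195
RT 60: heading 195 -> 135
RT 120: heading 135 -> 15
PD: pen down
Final: pos=(27.213,23.213), heading=15, 3 segment(s) drawn

Segment endpoints: x in {6, 11.657, 13.778, 27.213}, y in {2, 7.657, 9.778, 23.213}
xmin=6, ymin=2, xmax=27.213, ymax=23.213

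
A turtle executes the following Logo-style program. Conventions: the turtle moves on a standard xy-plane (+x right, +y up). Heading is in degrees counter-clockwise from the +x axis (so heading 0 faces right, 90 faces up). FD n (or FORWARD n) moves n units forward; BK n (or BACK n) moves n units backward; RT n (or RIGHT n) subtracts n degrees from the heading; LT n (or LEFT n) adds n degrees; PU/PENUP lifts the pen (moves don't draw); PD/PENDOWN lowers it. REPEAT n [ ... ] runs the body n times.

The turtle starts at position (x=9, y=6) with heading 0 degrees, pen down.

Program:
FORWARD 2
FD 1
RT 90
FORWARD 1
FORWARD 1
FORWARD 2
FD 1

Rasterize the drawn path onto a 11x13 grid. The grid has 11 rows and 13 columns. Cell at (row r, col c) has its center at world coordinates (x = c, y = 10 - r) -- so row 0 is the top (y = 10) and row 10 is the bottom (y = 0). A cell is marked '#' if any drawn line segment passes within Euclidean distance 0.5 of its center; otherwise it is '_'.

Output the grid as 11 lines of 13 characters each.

Segment 0: (9,6) -> (11,6)
Segment 1: (11,6) -> (12,6)
Segment 2: (12,6) -> (12,5)
Segment 3: (12,5) -> (12,4)
Segment 4: (12,4) -> (12,2)
Segment 5: (12,2) -> (12,1)

Answer: _____________
_____________
_____________
_____________
_________####
____________#
____________#
____________#
____________#
____________#
_____________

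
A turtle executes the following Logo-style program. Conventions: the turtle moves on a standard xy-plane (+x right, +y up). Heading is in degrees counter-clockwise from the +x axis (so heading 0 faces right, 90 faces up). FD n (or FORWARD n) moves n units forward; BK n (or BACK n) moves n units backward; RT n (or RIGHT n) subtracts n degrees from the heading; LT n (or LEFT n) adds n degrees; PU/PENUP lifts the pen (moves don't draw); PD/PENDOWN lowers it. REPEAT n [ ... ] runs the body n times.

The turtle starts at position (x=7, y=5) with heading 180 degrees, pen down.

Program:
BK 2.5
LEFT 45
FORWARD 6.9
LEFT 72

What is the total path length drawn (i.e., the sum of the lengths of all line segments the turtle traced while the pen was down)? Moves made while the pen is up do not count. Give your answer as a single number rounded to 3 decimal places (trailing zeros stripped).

Answer: 9.4

Derivation:
Executing turtle program step by step:
Start: pos=(7,5), heading=180, pen down
BK 2.5: (7,5) -> (9.5,5) [heading=180, draw]
LT 45: heading 180 -> 225
FD 6.9: (9.5,5) -> (4.621,0.121) [heading=225, draw]
LT 72: heading 225 -> 297
Final: pos=(4.621,0.121), heading=297, 2 segment(s) drawn

Segment lengths:
  seg 1: (7,5) -> (9.5,5), length = 2.5
  seg 2: (9.5,5) -> (4.621,0.121), length = 6.9
Total = 9.4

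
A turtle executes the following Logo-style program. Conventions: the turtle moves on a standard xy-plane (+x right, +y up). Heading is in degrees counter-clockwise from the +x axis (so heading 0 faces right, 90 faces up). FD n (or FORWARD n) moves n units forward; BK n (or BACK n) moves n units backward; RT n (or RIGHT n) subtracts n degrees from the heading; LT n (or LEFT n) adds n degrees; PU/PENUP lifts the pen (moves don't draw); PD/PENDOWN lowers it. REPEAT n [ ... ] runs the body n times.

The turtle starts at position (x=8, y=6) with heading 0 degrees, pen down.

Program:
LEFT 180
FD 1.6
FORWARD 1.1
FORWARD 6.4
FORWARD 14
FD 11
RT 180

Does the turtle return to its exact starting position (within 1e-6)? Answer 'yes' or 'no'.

Answer: no

Derivation:
Executing turtle program step by step:
Start: pos=(8,6), heading=0, pen down
LT 180: heading 0 -> 180
FD 1.6: (8,6) -> (6.4,6) [heading=180, draw]
FD 1.1: (6.4,6) -> (5.3,6) [heading=180, draw]
FD 6.4: (5.3,6) -> (-1.1,6) [heading=180, draw]
FD 14: (-1.1,6) -> (-15.1,6) [heading=180, draw]
FD 11: (-15.1,6) -> (-26.1,6) [heading=180, draw]
RT 180: heading 180 -> 0
Final: pos=(-26.1,6), heading=0, 5 segment(s) drawn

Start position: (8, 6)
Final position: (-26.1, 6)
Distance = 34.1; >= 1e-6 -> NOT closed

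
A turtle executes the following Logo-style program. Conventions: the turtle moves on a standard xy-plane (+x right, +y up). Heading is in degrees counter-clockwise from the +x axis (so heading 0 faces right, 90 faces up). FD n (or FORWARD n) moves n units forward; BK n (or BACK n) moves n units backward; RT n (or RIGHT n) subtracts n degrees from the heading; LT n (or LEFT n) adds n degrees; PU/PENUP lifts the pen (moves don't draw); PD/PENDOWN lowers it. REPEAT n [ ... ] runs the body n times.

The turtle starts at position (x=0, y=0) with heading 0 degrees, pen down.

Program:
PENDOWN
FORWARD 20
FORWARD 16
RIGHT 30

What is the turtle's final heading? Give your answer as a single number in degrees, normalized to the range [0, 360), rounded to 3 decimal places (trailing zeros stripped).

Answer: 330

Derivation:
Executing turtle program step by step:
Start: pos=(0,0), heading=0, pen down
PD: pen down
FD 20: (0,0) -> (20,0) [heading=0, draw]
FD 16: (20,0) -> (36,0) [heading=0, draw]
RT 30: heading 0 -> 330
Final: pos=(36,0), heading=330, 2 segment(s) drawn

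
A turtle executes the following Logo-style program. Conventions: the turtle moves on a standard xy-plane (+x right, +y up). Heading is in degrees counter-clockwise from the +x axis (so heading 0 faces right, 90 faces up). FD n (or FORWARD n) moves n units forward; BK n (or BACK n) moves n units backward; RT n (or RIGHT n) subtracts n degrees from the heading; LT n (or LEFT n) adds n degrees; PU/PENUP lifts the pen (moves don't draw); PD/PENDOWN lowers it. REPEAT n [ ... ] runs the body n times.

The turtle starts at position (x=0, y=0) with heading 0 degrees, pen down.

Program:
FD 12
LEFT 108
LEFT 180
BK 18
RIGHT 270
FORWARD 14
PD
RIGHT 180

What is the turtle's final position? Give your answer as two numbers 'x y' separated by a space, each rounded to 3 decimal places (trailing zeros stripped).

Answer: 19.752 21.445

Derivation:
Executing turtle program step by step:
Start: pos=(0,0), heading=0, pen down
FD 12: (0,0) -> (12,0) [heading=0, draw]
LT 108: heading 0 -> 108
LT 180: heading 108 -> 288
BK 18: (12,0) -> (6.438,17.119) [heading=288, draw]
RT 270: heading 288 -> 18
FD 14: (6.438,17.119) -> (19.752,21.445) [heading=18, draw]
PD: pen down
RT 180: heading 18 -> 198
Final: pos=(19.752,21.445), heading=198, 3 segment(s) drawn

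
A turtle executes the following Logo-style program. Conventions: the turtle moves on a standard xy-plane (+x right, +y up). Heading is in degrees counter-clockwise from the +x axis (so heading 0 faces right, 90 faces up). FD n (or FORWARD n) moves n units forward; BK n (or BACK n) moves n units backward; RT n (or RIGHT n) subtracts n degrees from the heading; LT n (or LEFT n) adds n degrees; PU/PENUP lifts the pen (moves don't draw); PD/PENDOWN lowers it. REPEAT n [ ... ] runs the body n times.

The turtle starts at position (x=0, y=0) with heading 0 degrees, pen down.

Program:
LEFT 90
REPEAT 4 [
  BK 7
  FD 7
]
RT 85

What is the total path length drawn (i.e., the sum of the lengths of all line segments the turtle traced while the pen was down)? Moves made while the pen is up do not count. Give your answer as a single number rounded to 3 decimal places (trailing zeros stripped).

Executing turtle program step by step:
Start: pos=(0,0), heading=0, pen down
LT 90: heading 0 -> 90
REPEAT 4 [
  -- iteration 1/4 --
  BK 7: (0,0) -> (0,-7) [heading=90, draw]
  FD 7: (0,-7) -> (0,0) [heading=90, draw]
  -- iteration 2/4 --
  BK 7: (0,0) -> (0,-7) [heading=90, draw]
  FD 7: (0,-7) -> (0,0) [heading=90, draw]
  -- iteration 3/4 --
  BK 7: (0,0) -> (0,-7) [heading=90, draw]
  FD 7: (0,-7) -> (0,0) [heading=90, draw]
  -- iteration 4/4 --
  BK 7: (0,0) -> (0,-7) [heading=90, draw]
  FD 7: (0,-7) -> (0,0) [heading=90, draw]
]
RT 85: heading 90 -> 5
Final: pos=(0,0), heading=5, 8 segment(s) drawn

Segment lengths:
  seg 1: (0,0) -> (0,-7), length = 7
  seg 2: (0,-7) -> (0,0), length = 7
  seg 3: (0,0) -> (0,-7), length = 7
  seg 4: (0,-7) -> (0,0), length = 7
  seg 5: (0,0) -> (0,-7), length = 7
  seg 6: (0,-7) -> (0,0), length = 7
  seg 7: (0,0) -> (0,-7), length = 7
  seg 8: (0,-7) -> (0,0), length = 7
Total = 56

Answer: 56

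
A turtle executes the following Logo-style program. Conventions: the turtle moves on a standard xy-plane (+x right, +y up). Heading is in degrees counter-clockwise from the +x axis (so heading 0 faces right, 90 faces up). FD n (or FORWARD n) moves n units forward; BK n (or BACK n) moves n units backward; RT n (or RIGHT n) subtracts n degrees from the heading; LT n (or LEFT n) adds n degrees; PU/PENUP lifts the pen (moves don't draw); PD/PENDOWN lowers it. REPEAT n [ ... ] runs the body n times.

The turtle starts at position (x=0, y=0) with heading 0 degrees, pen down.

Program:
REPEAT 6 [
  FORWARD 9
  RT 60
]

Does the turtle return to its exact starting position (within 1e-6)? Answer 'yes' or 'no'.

Executing turtle program step by step:
Start: pos=(0,0), heading=0, pen down
REPEAT 6 [
  -- iteration 1/6 --
  FD 9: (0,0) -> (9,0) [heading=0, draw]
  RT 60: heading 0 -> 300
  -- iteration 2/6 --
  FD 9: (9,0) -> (13.5,-7.794) [heading=300, draw]
  RT 60: heading 300 -> 240
  -- iteration 3/6 --
  FD 9: (13.5,-7.794) -> (9,-15.588) [heading=240, draw]
  RT 60: heading 240 -> 180
  -- iteration 4/6 --
  FD 9: (9,-15.588) -> (0,-15.588) [heading=180, draw]
  RT 60: heading 180 -> 120
  -- iteration 5/6 --
  FD 9: (0,-15.588) -> (-4.5,-7.794) [heading=120, draw]
  RT 60: heading 120 -> 60
  -- iteration 6/6 --
  FD 9: (-4.5,-7.794) -> (0,0) [heading=60, draw]
  RT 60: heading 60 -> 0
]
Final: pos=(0,0), heading=0, 6 segment(s) drawn

Start position: (0, 0)
Final position: (0, 0)
Distance = 0; < 1e-6 -> CLOSED

Answer: yes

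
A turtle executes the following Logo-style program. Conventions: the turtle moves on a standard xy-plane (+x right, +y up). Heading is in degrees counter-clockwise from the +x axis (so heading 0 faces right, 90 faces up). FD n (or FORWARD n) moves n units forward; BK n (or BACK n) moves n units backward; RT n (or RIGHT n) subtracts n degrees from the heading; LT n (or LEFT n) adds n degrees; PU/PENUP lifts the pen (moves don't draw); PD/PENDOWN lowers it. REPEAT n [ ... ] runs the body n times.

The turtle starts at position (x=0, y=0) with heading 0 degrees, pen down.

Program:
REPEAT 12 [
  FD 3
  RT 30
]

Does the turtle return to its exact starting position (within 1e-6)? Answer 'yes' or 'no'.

Executing turtle program step by step:
Start: pos=(0,0), heading=0, pen down
REPEAT 12 [
  -- iteration 1/12 --
  FD 3: (0,0) -> (3,0) [heading=0, draw]
  RT 30: heading 0 -> 330
  -- iteration 2/12 --
  FD 3: (3,0) -> (5.598,-1.5) [heading=330, draw]
  RT 30: heading 330 -> 300
  -- iteration 3/12 --
  FD 3: (5.598,-1.5) -> (7.098,-4.098) [heading=300, draw]
  RT 30: heading 300 -> 270
  -- iteration 4/12 --
  FD 3: (7.098,-4.098) -> (7.098,-7.098) [heading=270, draw]
  RT 30: heading 270 -> 240
  -- iteration 5/12 --
  FD 3: (7.098,-7.098) -> (5.598,-9.696) [heading=240, draw]
  RT 30: heading 240 -> 210
  -- iteration 6/12 --
  FD 3: (5.598,-9.696) -> (3,-11.196) [heading=210, draw]
  RT 30: heading 210 -> 180
  -- iteration 7/12 --
  FD 3: (3,-11.196) -> (0,-11.196) [heading=180, draw]
  RT 30: heading 180 -> 150
  -- iteration 8/12 --
  FD 3: (0,-11.196) -> (-2.598,-9.696) [heading=150, draw]
  RT 30: heading 150 -> 120
  -- iteration 9/12 --
  FD 3: (-2.598,-9.696) -> (-4.098,-7.098) [heading=120, draw]
  RT 30: heading 120 -> 90
  -- iteration 10/12 --
  FD 3: (-4.098,-7.098) -> (-4.098,-4.098) [heading=90, draw]
  RT 30: heading 90 -> 60
  -- iteration 11/12 --
  FD 3: (-4.098,-4.098) -> (-2.598,-1.5) [heading=60, draw]
  RT 30: heading 60 -> 30
  -- iteration 12/12 --
  FD 3: (-2.598,-1.5) -> (0,0) [heading=30, draw]
  RT 30: heading 30 -> 0
]
Final: pos=(0,0), heading=0, 12 segment(s) drawn

Start position: (0, 0)
Final position: (0, 0)
Distance = 0; < 1e-6 -> CLOSED

Answer: yes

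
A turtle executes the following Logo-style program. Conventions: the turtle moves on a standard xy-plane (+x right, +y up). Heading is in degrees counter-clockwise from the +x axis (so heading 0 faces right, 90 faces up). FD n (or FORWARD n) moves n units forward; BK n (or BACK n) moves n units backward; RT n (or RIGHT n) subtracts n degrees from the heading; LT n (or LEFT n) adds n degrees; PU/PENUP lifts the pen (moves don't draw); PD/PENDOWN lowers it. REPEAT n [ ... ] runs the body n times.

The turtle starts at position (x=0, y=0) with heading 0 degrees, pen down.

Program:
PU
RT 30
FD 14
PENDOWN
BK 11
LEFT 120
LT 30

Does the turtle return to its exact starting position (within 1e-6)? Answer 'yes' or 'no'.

Executing turtle program step by step:
Start: pos=(0,0), heading=0, pen down
PU: pen up
RT 30: heading 0 -> 330
FD 14: (0,0) -> (12.124,-7) [heading=330, move]
PD: pen down
BK 11: (12.124,-7) -> (2.598,-1.5) [heading=330, draw]
LT 120: heading 330 -> 90
LT 30: heading 90 -> 120
Final: pos=(2.598,-1.5), heading=120, 1 segment(s) drawn

Start position: (0, 0)
Final position: (2.598, -1.5)
Distance = 3; >= 1e-6 -> NOT closed

Answer: no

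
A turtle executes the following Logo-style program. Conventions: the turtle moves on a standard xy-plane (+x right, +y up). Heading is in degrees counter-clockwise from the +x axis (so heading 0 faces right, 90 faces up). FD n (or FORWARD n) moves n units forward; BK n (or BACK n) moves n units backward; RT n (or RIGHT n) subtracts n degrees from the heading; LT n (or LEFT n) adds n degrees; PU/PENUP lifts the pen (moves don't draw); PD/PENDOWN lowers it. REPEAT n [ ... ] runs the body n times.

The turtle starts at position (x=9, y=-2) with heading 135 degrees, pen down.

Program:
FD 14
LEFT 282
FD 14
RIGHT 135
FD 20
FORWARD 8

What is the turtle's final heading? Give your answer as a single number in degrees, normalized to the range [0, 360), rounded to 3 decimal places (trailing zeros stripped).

Answer: 282

Derivation:
Executing turtle program step by step:
Start: pos=(9,-2), heading=135, pen down
FD 14: (9,-2) -> (-0.899,7.899) [heading=135, draw]
LT 282: heading 135 -> 57
FD 14: (-0.899,7.899) -> (6.725,19.641) [heading=57, draw]
RT 135: heading 57 -> 282
FD 20: (6.725,19.641) -> (10.884,0.078) [heading=282, draw]
FD 8: (10.884,0.078) -> (12.547,-7.747) [heading=282, draw]
Final: pos=(12.547,-7.747), heading=282, 4 segment(s) drawn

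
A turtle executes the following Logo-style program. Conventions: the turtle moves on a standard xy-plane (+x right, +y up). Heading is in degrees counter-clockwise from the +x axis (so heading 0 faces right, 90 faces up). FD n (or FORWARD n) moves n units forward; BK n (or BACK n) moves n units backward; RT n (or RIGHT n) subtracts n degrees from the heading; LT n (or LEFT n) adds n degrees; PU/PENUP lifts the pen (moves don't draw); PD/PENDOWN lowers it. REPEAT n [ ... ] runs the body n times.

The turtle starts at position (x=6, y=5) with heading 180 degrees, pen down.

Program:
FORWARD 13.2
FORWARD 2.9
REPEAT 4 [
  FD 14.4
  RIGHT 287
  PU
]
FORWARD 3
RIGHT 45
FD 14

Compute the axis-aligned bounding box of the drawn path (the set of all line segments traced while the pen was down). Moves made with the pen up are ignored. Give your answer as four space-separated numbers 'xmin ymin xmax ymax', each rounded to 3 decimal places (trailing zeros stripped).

Answer: -24.5 5 6 5

Derivation:
Executing turtle program step by step:
Start: pos=(6,5), heading=180, pen down
FD 13.2: (6,5) -> (-7.2,5) [heading=180, draw]
FD 2.9: (-7.2,5) -> (-10.1,5) [heading=180, draw]
REPEAT 4 [
  -- iteration 1/4 --
  FD 14.4: (-10.1,5) -> (-24.5,5) [heading=180, draw]
  RT 287: heading 180 -> 253
  PU: pen up
  -- iteration 2/4 --
  FD 14.4: (-24.5,5) -> (-28.71,-8.771) [heading=253, move]
  RT 287: heading 253 -> 326
  PU: pen up
  -- iteration 3/4 --
  FD 14.4: (-28.71,-8.771) -> (-16.772,-16.823) [heading=326, move]
  RT 287: heading 326 -> 39
  PU: pen up
  -- iteration 4/4 --
  FD 14.4: (-16.772,-16.823) -> (-5.581,-7.761) [heading=39, move]
  RT 287: heading 39 -> 112
  PU: pen up
]
FD 3: (-5.581,-7.761) -> (-6.705,-4.979) [heading=112, move]
RT 45: heading 112 -> 67
FD 14: (-6.705,-4.979) -> (-1.235,7.908) [heading=67, move]
Final: pos=(-1.235,7.908), heading=67, 3 segment(s) drawn

Segment endpoints: x in {-24.5, -10.1, -7.2, 6}, y in {5, 5, 5}
xmin=-24.5, ymin=5, xmax=6, ymax=5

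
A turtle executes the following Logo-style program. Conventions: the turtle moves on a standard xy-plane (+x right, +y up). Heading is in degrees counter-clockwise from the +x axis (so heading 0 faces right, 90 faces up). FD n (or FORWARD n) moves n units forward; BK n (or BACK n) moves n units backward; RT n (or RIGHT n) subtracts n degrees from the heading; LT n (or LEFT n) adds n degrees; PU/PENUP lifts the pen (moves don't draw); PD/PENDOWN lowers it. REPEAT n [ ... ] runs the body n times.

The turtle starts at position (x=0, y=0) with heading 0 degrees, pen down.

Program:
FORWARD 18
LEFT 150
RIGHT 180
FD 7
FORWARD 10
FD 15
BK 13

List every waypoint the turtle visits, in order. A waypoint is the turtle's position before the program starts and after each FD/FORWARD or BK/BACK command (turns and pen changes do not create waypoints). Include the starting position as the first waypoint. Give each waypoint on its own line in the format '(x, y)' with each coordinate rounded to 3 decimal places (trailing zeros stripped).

Answer: (0, 0)
(18, 0)
(24.062, -3.5)
(32.722, -8.5)
(45.713, -16)
(34.454, -9.5)

Derivation:
Executing turtle program step by step:
Start: pos=(0,0), heading=0, pen down
FD 18: (0,0) -> (18,0) [heading=0, draw]
LT 150: heading 0 -> 150
RT 180: heading 150 -> 330
FD 7: (18,0) -> (24.062,-3.5) [heading=330, draw]
FD 10: (24.062,-3.5) -> (32.722,-8.5) [heading=330, draw]
FD 15: (32.722,-8.5) -> (45.713,-16) [heading=330, draw]
BK 13: (45.713,-16) -> (34.454,-9.5) [heading=330, draw]
Final: pos=(34.454,-9.5), heading=330, 5 segment(s) drawn
Waypoints (6 total):
(0, 0)
(18, 0)
(24.062, -3.5)
(32.722, -8.5)
(45.713, -16)
(34.454, -9.5)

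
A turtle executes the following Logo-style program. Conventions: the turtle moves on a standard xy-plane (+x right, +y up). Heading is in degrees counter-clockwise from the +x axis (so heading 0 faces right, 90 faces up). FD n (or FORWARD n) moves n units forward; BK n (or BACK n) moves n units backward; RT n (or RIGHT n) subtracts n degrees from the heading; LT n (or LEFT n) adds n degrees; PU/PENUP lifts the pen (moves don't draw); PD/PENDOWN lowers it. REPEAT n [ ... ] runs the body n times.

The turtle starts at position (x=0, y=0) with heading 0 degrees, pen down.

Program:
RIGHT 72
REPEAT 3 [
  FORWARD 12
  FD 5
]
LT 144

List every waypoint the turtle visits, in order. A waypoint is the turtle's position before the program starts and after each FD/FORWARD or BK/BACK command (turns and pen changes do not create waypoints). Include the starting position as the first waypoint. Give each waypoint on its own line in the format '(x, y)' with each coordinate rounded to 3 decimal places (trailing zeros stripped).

Answer: (0, 0)
(3.708, -11.413)
(5.253, -16.168)
(8.961, -27.581)
(10.507, -32.336)
(14.215, -43.749)
(15.76, -48.504)

Derivation:
Executing turtle program step by step:
Start: pos=(0,0), heading=0, pen down
RT 72: heading 0 -> 288
REPEAT 3 [
  -- iteration 1/3 --
  FD 12: (0,0) -> (3.708,-11.413) [heading=288, draw]
  FD 5: (3.708,-11.413) -> (5.253,-16.168) [heading=288, draw]
  -- iteration 2/3 --
  FD 12: (5.253,-16.168) -> (8.961,-27.581) [heading=288, draw]
  FD 5: (8.961,-27.581) -> (10.507,-32.336) [heading=288, draw]
  -- iteration 3/3 --
  FD 12: (10.507,-32.336) -> (14.215,-43.749) [heading=288, draw]
  FD 5: (14.215,-43.749) -> (15.76,-48.504) [heading=288, draw]
]
LT 144: heading 288 -> 72
Final: pos=(15.76,-48.504), heading=72, 6 segment(s) drawn
Waypoints (7 total):
(0, 0)
(3.708, -11.413)
(5.253, -16.168)
(8.961, -27.581)
(10.507, -32.336)
(14.215, -43.749)
(15.76, -48.504)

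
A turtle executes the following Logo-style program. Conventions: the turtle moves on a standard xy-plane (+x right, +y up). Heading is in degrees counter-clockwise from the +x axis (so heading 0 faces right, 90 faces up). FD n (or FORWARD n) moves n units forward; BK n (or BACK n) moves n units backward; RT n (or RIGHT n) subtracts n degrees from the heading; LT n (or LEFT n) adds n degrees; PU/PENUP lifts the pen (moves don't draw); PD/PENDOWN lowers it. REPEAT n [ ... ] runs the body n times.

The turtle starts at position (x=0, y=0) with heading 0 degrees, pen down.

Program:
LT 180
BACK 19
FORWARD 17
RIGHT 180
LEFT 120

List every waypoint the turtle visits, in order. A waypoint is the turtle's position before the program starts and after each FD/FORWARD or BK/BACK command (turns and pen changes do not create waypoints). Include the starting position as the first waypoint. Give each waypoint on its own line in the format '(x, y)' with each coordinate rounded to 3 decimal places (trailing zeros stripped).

Answer: (0, 0)
(19, 0)
(2, 0)

Derivation:
Executing turtle program step by step:
Start: pos=(0,0), heading=0, pen down
LT 180: heading 0 -> 180
BK 19: (0,0) -> (19,0) [heading=180, draw]
FD 17: (19,0) -> (2,0) [heading=180, draw]
RT 180: heading 180 -> 0
LT 120: heading 0 -> 120
Final: pos=(2,0), heading=120, 2 segment(s) drawn
Waypoints (3 total):
(0, 0)
(19, 0)
(2, 0)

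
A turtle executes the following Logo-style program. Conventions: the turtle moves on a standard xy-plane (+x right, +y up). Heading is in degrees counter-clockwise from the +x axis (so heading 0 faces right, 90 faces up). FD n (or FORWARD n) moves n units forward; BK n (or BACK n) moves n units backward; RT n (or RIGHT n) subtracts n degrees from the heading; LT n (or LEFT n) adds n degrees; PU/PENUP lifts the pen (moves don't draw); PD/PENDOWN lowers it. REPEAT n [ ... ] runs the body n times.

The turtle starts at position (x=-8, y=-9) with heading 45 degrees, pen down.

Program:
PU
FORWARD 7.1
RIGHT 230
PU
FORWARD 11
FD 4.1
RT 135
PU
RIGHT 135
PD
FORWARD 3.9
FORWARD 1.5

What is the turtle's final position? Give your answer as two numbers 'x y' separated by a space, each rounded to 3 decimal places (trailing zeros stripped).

Answer: -18.493 -8.043

Derivation:
Executing turtle program step by step:
Start: pos=(-8,-9), heading=45, pen down
PU: pen up
FD 7.1: (-8,-9) -> (-2.98,-3.98) [heading=45, move]
RT 230: heading 45 -> 175
PU: pen up
FD 11: (-2.98,-3.98) -> (-13.938,-3.021) [heading=175, move]
FD 4.1: (-13.938,-3.021) -> (-18.022,-2.663) [heading=175, move]
RT 135: heading 175 -> 40
PU: pen up
RT 135: heading 40 -> 265
PD: pen down
FD 3.9: (-18.022,-2.663) -> (-18.362,-6.549) [heading=265, draw]
FD 1.5: (-18.362,-6.549) -> (-18.493,-8.043) [heading=265, draw]
Final: pos=(-18.493,-8.043), heading=265, 2 segment(s) drawn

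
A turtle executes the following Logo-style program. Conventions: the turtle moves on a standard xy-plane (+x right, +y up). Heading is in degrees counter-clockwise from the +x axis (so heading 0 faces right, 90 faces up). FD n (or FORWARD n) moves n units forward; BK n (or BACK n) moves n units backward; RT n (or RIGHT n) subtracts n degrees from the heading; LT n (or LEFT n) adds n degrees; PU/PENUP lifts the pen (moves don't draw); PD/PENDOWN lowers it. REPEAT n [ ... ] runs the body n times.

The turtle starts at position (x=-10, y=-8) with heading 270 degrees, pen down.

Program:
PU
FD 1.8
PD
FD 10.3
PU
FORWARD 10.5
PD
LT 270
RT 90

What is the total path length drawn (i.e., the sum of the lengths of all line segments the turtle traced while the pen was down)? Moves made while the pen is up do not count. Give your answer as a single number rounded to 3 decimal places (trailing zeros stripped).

Executing turtle program step by step:
Start: pos=(-10,-8), heading=270, pen down
PU: pen up
FD 1.8: (-10,-8) -> (-10,-9.8) [heading=270, move]
PD: pen down
FD 10.3: (-10,-9.8) -> (-10,-20.1) [heading=270, draw]
PU: pen up
FD 10.5: (-10,-20.1) -> (-10,-30.6) [heading=270, move]
PD: pen down
LT 270: heading 270 -> 180
RT 90: heading 180 -> 90
Final: pos=(-10,-30.6), heading=90, 1 segment(s) drawn

Segment lengths:
  seg 1: (-10,-9.8) -> (-10,-20.1), length = 10.3
Total = 10.3

Answer: 10.3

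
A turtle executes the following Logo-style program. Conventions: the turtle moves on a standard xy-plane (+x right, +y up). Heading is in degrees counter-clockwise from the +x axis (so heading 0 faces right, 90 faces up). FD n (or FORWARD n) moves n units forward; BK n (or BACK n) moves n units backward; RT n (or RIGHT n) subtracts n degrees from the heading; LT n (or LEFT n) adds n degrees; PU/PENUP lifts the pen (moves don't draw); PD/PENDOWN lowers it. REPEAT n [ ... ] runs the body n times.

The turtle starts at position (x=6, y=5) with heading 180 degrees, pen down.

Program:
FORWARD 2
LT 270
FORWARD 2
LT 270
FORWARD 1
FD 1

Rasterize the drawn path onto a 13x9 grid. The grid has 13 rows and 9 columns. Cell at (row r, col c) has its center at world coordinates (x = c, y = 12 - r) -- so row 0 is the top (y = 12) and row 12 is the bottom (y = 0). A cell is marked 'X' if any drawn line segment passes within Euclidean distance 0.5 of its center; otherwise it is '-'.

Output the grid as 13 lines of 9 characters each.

Answer: ---------
---------
---------
---------
---------
----XXX--
----X----
----XXX--
---------
---------
---------
---------
---------

Derivation:
Segment 0: (6,5) -> (4,5)
Segment 1: (4,5) -> (4,7)
Segment 2: (4,7) -> (5,7)
Segment 3: (5,7) -> (6,7)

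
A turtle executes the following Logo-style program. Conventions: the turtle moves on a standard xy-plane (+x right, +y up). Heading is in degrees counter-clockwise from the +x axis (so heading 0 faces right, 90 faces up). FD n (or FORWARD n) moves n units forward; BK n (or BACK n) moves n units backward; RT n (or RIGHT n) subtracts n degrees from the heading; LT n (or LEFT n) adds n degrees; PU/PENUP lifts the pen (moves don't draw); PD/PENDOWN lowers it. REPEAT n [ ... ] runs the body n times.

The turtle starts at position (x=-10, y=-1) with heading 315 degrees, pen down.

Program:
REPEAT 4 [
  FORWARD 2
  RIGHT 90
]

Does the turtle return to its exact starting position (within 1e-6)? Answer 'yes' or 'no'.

Answer: yes

Derivation:
Executing turtle program step by step:
Start: pos=(-10,-1), heading=315, pen down
REPEAT 4 [
  -- iteration 1/4 --
  FD 2: (-10,-1) -> (-8.586,-2.414) [heading=315, draw]
  RT 90: heading 315 -> 225
  -- iteration 2/4 --
  FD 2: (-8.586,-2.414) -> (-10,-3.828) [heading=225, draw]
  RT 90: heading 225 -> 135
  -- iteration 3/4 --
  FD 2: (-10,-3.828) -> (-11.414,-2.414) [heading=135, draw]
  RT 90: heading 135 -> 45
  -- iteration 4/4 --
  FD 2: (-11.414,-2.414) -> (-10,-1) [heading=45, draw]
  RT 90: heading 45 -> 315
]
Final: pos=(-10,-1), heading=315, 4 segment(s) drawn

Start position: (-10, -1)
Final position: (-10, -1)
Distance = 0; < 1e-6 -> CLOSED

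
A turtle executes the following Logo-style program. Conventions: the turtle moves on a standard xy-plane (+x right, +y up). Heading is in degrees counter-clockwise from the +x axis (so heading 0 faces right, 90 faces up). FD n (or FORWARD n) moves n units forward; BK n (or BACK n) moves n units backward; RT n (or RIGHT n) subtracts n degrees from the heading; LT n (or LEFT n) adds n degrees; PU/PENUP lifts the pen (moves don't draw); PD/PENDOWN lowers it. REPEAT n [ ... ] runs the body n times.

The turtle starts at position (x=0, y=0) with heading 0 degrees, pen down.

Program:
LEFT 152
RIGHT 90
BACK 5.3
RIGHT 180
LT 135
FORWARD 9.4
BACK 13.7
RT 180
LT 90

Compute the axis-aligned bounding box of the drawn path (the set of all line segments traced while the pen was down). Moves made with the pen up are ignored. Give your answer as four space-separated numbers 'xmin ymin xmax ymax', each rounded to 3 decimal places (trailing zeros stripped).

Answer: -6.6 -5.937 6.501 0

Derivation:
Executing turtle program step by step:
Start: pos=(0,0), heading=0, pen down
LT 152: heading 0 -> 152
RT 90: heading 152 -> 62
BK 5.3: (0,0) -> (-2.488,-4.68) [heading=62, draw]
RT 180: heading 62 -> 242
LT 135: heading 242 -> 17
FD 9.4: (-2.488,-4.68) -> (6.501,-1.931) [heading=17, draw]
BK 13.7: (6.501,-1.931) -> (-6.6,-5.937) [heading=17, draw]
RT 180: heading 17 -> 197
LT 90: heading 197 -> 287
Final: pos=(-6.6,-5.937), heading=287, 3 segment(s) drawn

Segment endpoints: x in {-6.6, -2.488, 0, 6.501}, y in {-5.937, -4.68, -1.931, 0}
xmin=-6.6, ymin=-5.937, xmax=6.501, ymax=0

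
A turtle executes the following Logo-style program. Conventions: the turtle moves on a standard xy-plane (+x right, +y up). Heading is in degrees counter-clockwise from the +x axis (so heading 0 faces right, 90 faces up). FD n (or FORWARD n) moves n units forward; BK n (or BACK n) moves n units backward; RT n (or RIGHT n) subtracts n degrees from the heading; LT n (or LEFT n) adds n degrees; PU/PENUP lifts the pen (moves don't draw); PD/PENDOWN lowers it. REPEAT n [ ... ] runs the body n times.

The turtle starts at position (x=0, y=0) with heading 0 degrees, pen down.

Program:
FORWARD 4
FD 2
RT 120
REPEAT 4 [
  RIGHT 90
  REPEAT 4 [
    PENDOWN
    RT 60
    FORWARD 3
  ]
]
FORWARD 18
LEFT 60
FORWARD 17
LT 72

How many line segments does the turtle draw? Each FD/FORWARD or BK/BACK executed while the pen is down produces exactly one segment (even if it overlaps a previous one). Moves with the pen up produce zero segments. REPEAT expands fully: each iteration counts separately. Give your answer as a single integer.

Executing turtle program step by step:
Start: pos=(0,0), heading=0, pen down
FD 4: (0,0) -> (4,0) [heading=0, draw]
FD 2: (4,0) -> (6,0) [heading=0, draw]
RT 120: heading 0 -> 240
REPEAT 4 [
  -- iteration 1/4 --
  RT 90: heading 240 -> 150
  REPEAT 4 [
    -- iteration 1/4 --
    PD: pen down
    RT 60: heading 150 -> 90
    FD 3: (6,0) -> (6,3) [heading=90, draw]
    -- iteration 2/4 --
    PD: pen down
    RT 60: heading 90 -> 30
    FD 3: (6,3) -> (8.598,4.5) [heading=30, draw]
    -- iteration 3/4 --
    PD: pen down
    RT 60: heading 30 -> 330
    FD 3: (8.598,4.5) -> (11.196,3) [heading=330, draw]
    -- iteration 4/4 --
    PD: pen down
    RT 60: heading 330 -> 270
    FD 3: (11.196,3) -> (11.196,0) [heading=270, draw]
  ]
  -- iteration 2/4 --
  RT 90: heading 270 -> 180
  REPEAT 4 [
    -- iteration 1/4 --
    PD: pen down
    RT 60: heading 180 -> 120
    FD 3: (11.196,0) -> (9.696,2.598) [heading=120, draw]
    -- iteration 2/4 --
    PD: pen down
    RT 60: heading 120 -> 60
    FD 3: (9.696,2.598) -> (11.196,5.196) [heading=60, draw]
    -- iteration 3/4 --
    PD: pen down
    RT 60: heading 60 -> 0
    FD 3: (11.196,5.196) -> (14.196,5.196) [heading=0, draw]
    -- iteration 4/4 --
    PD: pen down
    RT 60: heading 0 -> 300
    FD 3: (14.196,5.196) -> (15.696,2.598) [heading=300, draw]
  ]
  -- iteration 3/4 --
  RT 90: heading 300 -> 210
  REPEAT 4 [
    -- iteration 1/4 --
    PD: pen down
    RT 60: heading 210 -> 150
    FD 3: (15.696,2.598) -> (13.098,4.098) [heading=150, draw]
    -- iteration 2/4 --
    PD: pen down
    RT 60: heading 150 -> 90
    FD 3: (13.098,4.098) -> (13.098,7.098) [heading=90, draw]
    -- iteration 3/4 --
    PD: pen down
    RT 60: heading 90 -> 30
    FD 3: (13.098,7.098) -> (15.696,8.598) [heading=30, draw]
    -- iteration 4/4 --
    PD: pen down
    RT 60: heading 30 -> 330
    FD 3: (15.696,8.598) -> (18.294,7.098) [heading=330, draw]
  ]
  -- iteration 4/4 --
  RT 90: heading 330 -> 240
  REPEAT 4 [
    -- iteration 1/4 --
    PD: pen down
    RT 60: heading 240 -> 180
    FD 3: (18.294,7.098) -> (15.294,7.098) [heading=180, draw]
    -- iteration 2/4 --
    PD: pen down
    RT 60: heading 180 -> 120
    FD 3: (15.294,7.098) -> (13.794,9.696) [heading=120, draw]
    -- iteration 3/4 --
    PD: pen down
    RT 60: heading 120 -> 60
    FD 3: (13.794,9.696) -> (15.294,12.294) [heading=60, draw]
    -- iteration 4/4 --
    PD: pen down
    RT 60: heading 60 -> 0
    FD 3: (15.294,12.294) -> (18.294,12.294) [heading=0, draw]
  ]
]
FD 18: (18.294,12.294) -> (36.294,12.294) [heading=0, draw]
LT 60: heading 0 -> 60
FD 17: (36.294,12.294) -> (44.794,27.017) [heading=60, draw]
LT 72: heading 60 -> 132
Final: pos=(44.794,27.017), heading=132, 20 segment(s) drawn
Segments drawn: 20

Answer: 20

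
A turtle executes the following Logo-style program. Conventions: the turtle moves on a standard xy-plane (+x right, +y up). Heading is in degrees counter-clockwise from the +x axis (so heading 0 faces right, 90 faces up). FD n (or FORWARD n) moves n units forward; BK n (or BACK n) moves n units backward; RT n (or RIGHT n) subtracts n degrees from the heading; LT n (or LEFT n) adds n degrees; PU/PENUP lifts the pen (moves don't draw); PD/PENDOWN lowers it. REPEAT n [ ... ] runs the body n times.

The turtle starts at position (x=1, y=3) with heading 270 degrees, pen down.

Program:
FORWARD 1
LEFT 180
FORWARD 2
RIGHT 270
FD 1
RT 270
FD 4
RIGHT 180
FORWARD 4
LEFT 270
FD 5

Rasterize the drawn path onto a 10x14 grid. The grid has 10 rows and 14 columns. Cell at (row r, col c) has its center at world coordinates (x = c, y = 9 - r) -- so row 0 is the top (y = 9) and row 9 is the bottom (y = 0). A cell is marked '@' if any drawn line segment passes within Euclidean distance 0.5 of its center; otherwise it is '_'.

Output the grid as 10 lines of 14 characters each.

Segment 0: (1,3) -> (1,2)
Segment 1: (1,2) -> (1,4)
Segment 2: (1,4) -> (0,4)
Segment 3: (0,4) -> (0,0)
Segment 4: (0,0) -> (-0,4)
Segment 5: (-0,4) -> (5,4)

Answer: ______________
______________
______________
______________
______________
@@@@@@________
@@____________
@@____________
@_____________
@_____________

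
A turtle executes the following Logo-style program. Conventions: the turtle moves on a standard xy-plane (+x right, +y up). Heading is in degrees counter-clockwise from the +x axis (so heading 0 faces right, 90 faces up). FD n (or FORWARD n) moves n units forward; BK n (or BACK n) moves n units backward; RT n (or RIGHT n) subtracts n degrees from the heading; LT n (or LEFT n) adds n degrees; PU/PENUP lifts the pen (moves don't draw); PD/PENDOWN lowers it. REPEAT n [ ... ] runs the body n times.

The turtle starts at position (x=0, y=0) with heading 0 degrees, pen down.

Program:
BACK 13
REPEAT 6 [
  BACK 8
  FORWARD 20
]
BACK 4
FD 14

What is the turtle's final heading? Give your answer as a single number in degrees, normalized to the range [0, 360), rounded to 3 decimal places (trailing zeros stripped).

Executing turtle program step by step:
Start: pos=(0,0), heading=0, pen down
BK 13: (0,0) -> (-13,0) [heading=0, draw]
REPEAT 6 [
  -- iteration 1/6 --
  BK 8: (-13,0) -> (-21,0) [heading=0, draw]
  FD 20: (-21,0) -> (-1,0) [heading=0, draw]
  -- iteration 2/6 --
  BK 8: (-1,0) -> (-9,0) [heading=0, draw]
  FD 20: (-9,0) -> (11,0) [heading=0, draw]
  -- iteration 3/6 --
  BK 8: (11,0) -> (3,0) [heading=0, draw]
  FD 20: (3,0) -> (23,0) [heading=0, draw]
  -- iteration 4/6 --
  BK 8: (23,0) -> (15,0) [heading=0, draw]
  FD 20: (15,0) -> (35,0) [heading=0, draw]
  -- iteration 5/6 --
  BK 8: (35,0) -> (27,0) [heading=0, draw]
  FD 20: (27,0) -> (47,0) [heading=0, draw]
  -- iteration 6/6 --
  BK 8: (47,0) -> (39,0) [heading=0, draw]
  FD 20: (39,0) -> (59,0) [heading=0, draw]
]
BK 4: (59,0) -> (55,0) [heading=0, draw]
FD 14: (55,0) -> (69,0) [heading=0, draw]
Final: pos=(69,0), heading=0, 15 segment(s) drawn

Answer: 0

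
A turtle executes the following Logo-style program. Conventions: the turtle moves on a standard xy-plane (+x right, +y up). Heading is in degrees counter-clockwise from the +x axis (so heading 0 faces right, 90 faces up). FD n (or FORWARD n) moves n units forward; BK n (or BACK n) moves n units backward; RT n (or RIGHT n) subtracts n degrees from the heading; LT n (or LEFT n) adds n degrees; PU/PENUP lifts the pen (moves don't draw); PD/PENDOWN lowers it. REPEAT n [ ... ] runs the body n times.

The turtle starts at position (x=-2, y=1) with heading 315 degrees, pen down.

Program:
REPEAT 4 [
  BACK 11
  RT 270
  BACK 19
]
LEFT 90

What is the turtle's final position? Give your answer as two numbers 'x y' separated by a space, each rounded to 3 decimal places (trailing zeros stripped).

Answer: -2 1

Derivation:
Executing turtle program step by step:
Start: pos=(-2,1), heading=315, pen down
REPEAT 4 [
  -- iteration 1/4 --
  BK 11: (-2,1) -> (-9.778,8.778) [heading=315, draw]
  RT 270: heading 315 -> 45
  BK 19: (-9.778,8.778) -> (-23.213,-4.657) [heading=45, draw]
  -- iteration 2/4 --
  BK 11: (-23.213,-4.657) -> (-30.991,-12.435) [heading=45, draw]
  RT 270: heading 45 -> 135
  BK 19: (-30.991,-12.435) -> (-17.556,-25.87) [heading=135, draw]
  -- iteration 3/4 --
  BK 11: (-17.556,-25.87) -> (-9.778,-33.648) [heading=135, draw]
  RT 270: heading 135 -> 225
  BK 19: (-9.778,-33.648) -> (3.657,-20.213) [heading=225, draw]
  -- iteration 4/4 --
  BK 11: (3.657,-20.213) -> (11.435,-12.435) [heading=225, draw]
  RT 270: heading 225 -> 315
  BK 19: (11.435,-12.435) -> (-2,1) [heading=315, draw]
]
LT 90: heading 315 -> 45
Final: pos=(-2,1), heading=45, 8 segment(s) drawn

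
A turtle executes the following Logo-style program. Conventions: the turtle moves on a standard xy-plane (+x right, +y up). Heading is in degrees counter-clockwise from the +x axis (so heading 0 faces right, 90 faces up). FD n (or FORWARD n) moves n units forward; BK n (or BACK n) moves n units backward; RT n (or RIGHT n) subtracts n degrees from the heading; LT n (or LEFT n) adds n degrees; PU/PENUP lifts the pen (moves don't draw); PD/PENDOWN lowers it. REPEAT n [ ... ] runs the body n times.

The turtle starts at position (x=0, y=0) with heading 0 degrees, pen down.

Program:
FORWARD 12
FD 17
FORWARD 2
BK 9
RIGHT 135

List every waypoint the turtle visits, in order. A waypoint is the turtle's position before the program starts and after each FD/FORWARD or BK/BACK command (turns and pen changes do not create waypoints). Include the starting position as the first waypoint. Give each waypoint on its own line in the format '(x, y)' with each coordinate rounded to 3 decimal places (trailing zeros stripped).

Executing turtle program step by step:
Start: pos=(0,0), heading=0, pen down
FD 12: (0,0) -> (12,0) [heading=0, draw]
FD 17: (12,0) -> (29,0) [heading=0, draw]
FD 2: (29,0) -> (31,0) [heading=0, draw]
BK 9: (31,0) -> (22,0) [heading=0, draw]
RT 135: heading 0 -> 225
Final: pos=(22,0), heading=225, 4 segment(s) drawn
Waypoints (5 total):
(0, 0)
(12, 0)
(29, 0)
(31, 0)
(22, 0)

Answer: (0, 0)
(12, 0)
(29, 0)
(31, 0)
(22, 0)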